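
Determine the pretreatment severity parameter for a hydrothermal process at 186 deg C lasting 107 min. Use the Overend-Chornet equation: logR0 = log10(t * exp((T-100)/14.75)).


logR0 = log10(t * exp((T - 100) / 14.75))
= log10(107 * exp((186 - 100) / 14.75))
= 4.5615

4.5615


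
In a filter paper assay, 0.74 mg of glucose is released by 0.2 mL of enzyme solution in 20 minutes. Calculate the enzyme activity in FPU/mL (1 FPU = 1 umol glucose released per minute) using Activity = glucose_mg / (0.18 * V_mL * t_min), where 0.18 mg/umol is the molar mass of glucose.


Activity = glucose_mg / (0.18 mg/umol * V_mL * t_min)
= 0.74 / (0.18 * 0.2 * 20)
= 1.0278 FPU/mL

1.0278 FPU/mL


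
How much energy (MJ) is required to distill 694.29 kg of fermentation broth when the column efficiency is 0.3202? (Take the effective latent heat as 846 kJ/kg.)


E = m * 846 / (eta * 1000)
= 694.29 * 846 / (0.3202 * 1000)
= 1834.3827 MJ

1834.3827 MJ


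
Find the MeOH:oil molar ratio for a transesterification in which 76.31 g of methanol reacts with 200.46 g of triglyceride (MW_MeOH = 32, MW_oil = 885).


Molar ratio = n_MeOH / n_oil = (MeOH/32) / (oil/885) = (MeOH * 885) / (32 * oil)
= (76.31 * 885) / (32 * 200.46)
= 10.5280

10.5280


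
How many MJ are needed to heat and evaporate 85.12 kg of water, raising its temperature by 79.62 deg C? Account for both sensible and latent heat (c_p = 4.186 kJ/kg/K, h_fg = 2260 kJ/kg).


E = m_water * (4.186 * dT + 2260) / 1000
= 85.12 * (4.186 * 79.62 + 2260) / 1000
= 220.7408 MJ

220.7408 MJ


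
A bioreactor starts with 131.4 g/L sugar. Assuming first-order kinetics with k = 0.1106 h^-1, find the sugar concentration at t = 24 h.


S = S0 * exp(-k * t)
S = 131.4 * exp(-0.1106 * 24)
S = 9.2428 g/L

9.2428 g/L


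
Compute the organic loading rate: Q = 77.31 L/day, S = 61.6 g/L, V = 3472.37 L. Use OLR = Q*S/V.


OLR = Q * S / V
= 77.31 * 61.6 / 3472.37
= 1.3715 g/L/day

1.3715 g/L/day


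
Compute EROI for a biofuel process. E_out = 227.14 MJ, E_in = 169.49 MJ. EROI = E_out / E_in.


EROI = E_out / E_in
= 227.14 / 169.49
= 1.3401

1.3401


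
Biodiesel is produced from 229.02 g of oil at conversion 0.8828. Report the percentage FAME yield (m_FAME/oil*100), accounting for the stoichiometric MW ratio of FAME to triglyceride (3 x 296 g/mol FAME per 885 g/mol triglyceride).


m_FAME = oil * conv * (3 * 296 / 885) = oil * conv * (888/885)
= 229.02 * 0.8828 * 888 / 885
= 202.8642 g
Y = m_FAME / oil * 100 = conv * (888/885) * 100
= 0.8828 * 888 / 885 * 100
= 88.58%

88.58%


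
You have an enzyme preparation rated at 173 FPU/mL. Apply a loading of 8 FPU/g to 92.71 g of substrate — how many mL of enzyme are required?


V = dosage * m_sub / activity
V = 8 * 92.71 / 173
V = 4.2872 mL

4.2872 mL


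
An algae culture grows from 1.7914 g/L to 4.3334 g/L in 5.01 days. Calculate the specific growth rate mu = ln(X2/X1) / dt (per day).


mu = ln(X2/X1) / dt
= ln(4.3334/1.7914) / 5.01
= 0.1763 per day

0.1763 per day


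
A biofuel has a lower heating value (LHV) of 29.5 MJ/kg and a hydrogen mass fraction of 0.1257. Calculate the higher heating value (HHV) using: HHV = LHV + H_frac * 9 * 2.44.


HHV = LHV + H_frac * 9 * 2.44
= 29.5 + 0.1257 * 9 * 2.44
= 32.2604 MJ/kg

32.2604 MJ/kg


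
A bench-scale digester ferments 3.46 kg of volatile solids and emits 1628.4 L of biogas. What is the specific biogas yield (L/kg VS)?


Y = V / VS
= 1628.4 / 3.46
= 470.6358 L/kg VS

470.6358 L/kg VS


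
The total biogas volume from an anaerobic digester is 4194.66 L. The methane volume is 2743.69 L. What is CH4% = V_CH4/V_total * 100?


CH4% = V_CH4 / V_total * 100
= 2743.69 / 4194.66 * 100
= 65.4091%

65.4091%


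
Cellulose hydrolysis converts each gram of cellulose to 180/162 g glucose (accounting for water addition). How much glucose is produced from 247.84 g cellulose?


glucose = cellulose * 180/162
= 247.84 * 180/162
= 275.3778 g

275.3778 g


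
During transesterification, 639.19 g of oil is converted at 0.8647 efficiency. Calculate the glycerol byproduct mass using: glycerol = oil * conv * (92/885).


glycerol = oil * conv * (92/885)
= 639.19 * 0.8647 * 92 / 885
= 57.4566 g

57.4566 g


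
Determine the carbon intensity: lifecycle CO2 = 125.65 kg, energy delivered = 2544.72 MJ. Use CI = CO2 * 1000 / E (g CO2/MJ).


CI = CO2 * 1000 / E
= 125.65 * 1000 / 2544.72
= 49.3767 g CO2/MJ

49.3767 g CO2/MJ


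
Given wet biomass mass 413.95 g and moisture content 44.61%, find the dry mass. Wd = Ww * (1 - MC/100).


Wd = Ww * (1 - MC/100)
= 413.95 * (1 - 44.61/100)
= 229.2869 g

229.2869 g


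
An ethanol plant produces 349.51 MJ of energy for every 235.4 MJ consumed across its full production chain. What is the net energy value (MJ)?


NEV = E_out - E_in
= 349.51 - 235.4
= 114.1100 MJ

114.1100 MJ


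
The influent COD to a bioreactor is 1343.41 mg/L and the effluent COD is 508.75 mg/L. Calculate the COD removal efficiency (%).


eta = (COD_in - COD_out) / COD_in * 100
= (1343.41 - 508.75) / 1343.41 * 100
= 62.1300%

62.1300%


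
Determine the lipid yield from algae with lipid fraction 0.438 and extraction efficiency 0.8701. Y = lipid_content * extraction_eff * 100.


Y = lipid_content * extraction_eff * 100
= 0.438 * 0.8701 * 100
= 38.1104%

38.1104%


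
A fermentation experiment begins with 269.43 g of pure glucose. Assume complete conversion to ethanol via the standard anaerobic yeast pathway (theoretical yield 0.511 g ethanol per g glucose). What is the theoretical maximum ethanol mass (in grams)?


Theoretical ethanol yield: m_EtOH = 0.511 * m_glucose
m_EtOH = 0.511 * 269.43 = 137.6787 g

137.6787 g


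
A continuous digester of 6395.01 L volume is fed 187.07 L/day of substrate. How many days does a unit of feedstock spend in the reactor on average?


HRT = V / Q
= 6395.01 / 187.07
= 34.1851 days

34.1851 days


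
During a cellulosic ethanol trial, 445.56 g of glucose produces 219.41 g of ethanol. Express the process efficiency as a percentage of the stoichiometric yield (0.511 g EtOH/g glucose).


Fermentation efficiency = (actual / (0.511 * glucose)) * 100
= (219.41 / (0.511 * 445.56)) * 100
= 96.3672%

96.3672%


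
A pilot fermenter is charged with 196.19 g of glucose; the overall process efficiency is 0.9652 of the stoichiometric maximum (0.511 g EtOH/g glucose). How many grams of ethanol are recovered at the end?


Actual ethanol: m = 0.511 * 196.19 * 0.9652
m = 96.7643 g

96.7643 g


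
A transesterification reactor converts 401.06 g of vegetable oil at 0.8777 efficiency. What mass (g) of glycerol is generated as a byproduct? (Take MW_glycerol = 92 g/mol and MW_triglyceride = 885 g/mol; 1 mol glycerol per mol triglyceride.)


glycerol = oil * conv * (92/885)
= 401.06 * 0.8777 * 92 / 885
= 36.5932 g

36.5932 g


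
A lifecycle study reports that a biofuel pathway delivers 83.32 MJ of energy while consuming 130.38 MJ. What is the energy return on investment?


EROI = E_out / E_in
= 83.32 / 130.38
= 0.6391

0.6391


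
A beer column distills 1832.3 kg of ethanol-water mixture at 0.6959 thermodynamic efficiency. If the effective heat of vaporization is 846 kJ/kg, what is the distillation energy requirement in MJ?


E = m * 846 / (eta * 1000)
= 1832.3 * 846 / (0.6959 * 1000)
= 2227.5123 MJ

2227.5123 MJ


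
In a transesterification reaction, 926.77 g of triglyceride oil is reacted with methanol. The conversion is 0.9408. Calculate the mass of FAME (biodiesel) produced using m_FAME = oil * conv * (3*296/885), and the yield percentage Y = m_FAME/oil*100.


m_FAME = oil * conv * (3 * 296 / 885) = oil * conv * (888/885)
= 926.77 * 0.9408 * 888 / 885
= 874.8608 g
Y = m_FAME / oil * 100 = conv * (888/885) * 100
= 0.9408 * 888 / 885 * 100
= 94.40%

874.8608 g FAME; Y = 94.40%


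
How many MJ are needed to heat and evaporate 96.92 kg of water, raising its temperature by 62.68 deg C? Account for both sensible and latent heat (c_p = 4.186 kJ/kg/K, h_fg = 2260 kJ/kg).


E = m_water * (4.186 * dT + 2260) / 1000
= 96.92 * (4.186 * 62.68 + 2260) / 1000
= 244.4689 MJ

244.4689 MJ


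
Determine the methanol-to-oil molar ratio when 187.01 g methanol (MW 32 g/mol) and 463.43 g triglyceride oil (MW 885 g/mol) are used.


Molar ratio = n_MeOH / n_oil = (MeOH/32) / (oil/885) = (MeOH * 885) / (32 * oil)
= (187.01 * 885) / (32 * 463.43)
= 11.1603

11.1603


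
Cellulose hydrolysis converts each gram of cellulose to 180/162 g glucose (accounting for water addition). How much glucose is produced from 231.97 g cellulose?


glucose = cellulose * 180/162
= 231.97 * 180/162
= 257.7444 g

257.7444 g


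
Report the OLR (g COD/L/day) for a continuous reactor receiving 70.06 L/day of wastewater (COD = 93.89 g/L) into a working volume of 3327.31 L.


OLR = Q * S / V
= 70.06 * 93.89 / 3327.31
= 1.9770 g/L/day

1.9770 g/L/day


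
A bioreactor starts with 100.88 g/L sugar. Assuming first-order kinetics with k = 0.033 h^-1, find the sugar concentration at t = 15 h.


S = S0 * exp(-k * t)
S = 100.88 * exp(-0.033 * 15)
S = 61.4935 g/L

61.4935 g/L


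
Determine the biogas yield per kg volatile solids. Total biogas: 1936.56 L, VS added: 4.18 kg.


Y = V / VS
= 1936.56 / 4.18
= 463.2919 L/kg VS

463.2919 L/kg VS


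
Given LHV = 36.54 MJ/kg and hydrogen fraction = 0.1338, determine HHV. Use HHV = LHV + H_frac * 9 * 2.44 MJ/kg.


HHV = LHV + H_frac * 9 * 2.44
= 36.54 + 0.1338 * 9 * 2.44
= 39.4782 MJ/kg

39.4782 MJ/kg


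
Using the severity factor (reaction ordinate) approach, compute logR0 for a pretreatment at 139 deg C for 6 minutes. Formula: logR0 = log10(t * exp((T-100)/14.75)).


logR0 = log10(t * exp((T - 100) / 14.75))
= log10(6 * exp((139 - 100) / 14.75))
= 1.9265

1.9265


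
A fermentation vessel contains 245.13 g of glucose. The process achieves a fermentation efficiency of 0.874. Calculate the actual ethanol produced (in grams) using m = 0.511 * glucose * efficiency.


Actual ethanol: m = 0.511 * 245.13 * 0.874
m = 109.4785 g

109.4785 g


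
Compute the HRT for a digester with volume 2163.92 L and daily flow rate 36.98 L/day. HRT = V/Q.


HRT = V / Q
= 2163.92 / 36.98
= 58.5160 days

58.5160 days


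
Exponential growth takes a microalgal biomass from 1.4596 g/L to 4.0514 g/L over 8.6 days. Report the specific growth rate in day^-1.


mu = ln(X2/X1) / dt
= ln(4.0514/1.4596) / 8.6
= 0.1187 per day

0.1187 per day


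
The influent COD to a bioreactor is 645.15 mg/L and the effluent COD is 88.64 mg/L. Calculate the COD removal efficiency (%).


eta = (COD_in - COD_out) / COD_in * 100
= (645.15 - 88.64) / 645.15 * 100
= 86.2606%

86.2606%


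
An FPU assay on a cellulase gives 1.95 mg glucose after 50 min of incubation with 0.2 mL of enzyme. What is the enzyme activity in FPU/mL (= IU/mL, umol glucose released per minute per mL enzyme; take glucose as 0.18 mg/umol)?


Activity = glucose_mg / (0.18 mg/umol * V_mL * t_min)
= 1.95 / (0.18 * 0.2 * 50)
= 1.0833 FPU/mL

1.0833 FPU/mL


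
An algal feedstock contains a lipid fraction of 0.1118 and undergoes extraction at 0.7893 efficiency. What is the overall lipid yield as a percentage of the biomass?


Y = lipid_content * extraction_eff * 100
= 0.1118 * 0.7893 * 100
= 8.8244%

8.8244%


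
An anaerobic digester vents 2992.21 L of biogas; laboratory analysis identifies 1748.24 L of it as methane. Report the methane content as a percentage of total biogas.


CH4% = V_CH4 / V_total * 100
= 1748.24 / 2992.21 * 100
= 58.4264%

58.4264%


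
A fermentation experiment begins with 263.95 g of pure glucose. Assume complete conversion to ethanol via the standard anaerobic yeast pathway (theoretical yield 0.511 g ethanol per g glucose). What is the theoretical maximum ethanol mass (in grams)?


Theoretical ethanol yield: m_EtOH = 0.511 * m_glucose
m_EtOH = 0.511 * 263.95 = 134.8784 g

134.8784 g


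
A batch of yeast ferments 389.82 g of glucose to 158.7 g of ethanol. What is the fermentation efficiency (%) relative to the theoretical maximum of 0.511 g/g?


Fermentation efficiency = (actual / (0.511 * glucose)) * 100
= (158.7 / (0.511 * 389.82)) * 100
= 79.6695%

79.6695%


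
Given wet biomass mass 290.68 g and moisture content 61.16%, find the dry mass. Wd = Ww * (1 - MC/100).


Wd = Ww * (1 - MC/100)
= 290.68 * (1 - 61.16/100)
= 112.9001 g

112.9001 g


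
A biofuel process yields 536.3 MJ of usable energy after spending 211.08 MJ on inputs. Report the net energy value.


NEV = E_out - E_in
= 536.3 - 211.08
= 325.2200 MJ

325.2200 MJ


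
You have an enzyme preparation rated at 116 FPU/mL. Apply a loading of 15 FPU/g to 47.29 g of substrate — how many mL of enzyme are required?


V = dosage * m_sub / activity
V = 15 * 47.29 / 116
V = 6.1151 mL

6.1151 mL


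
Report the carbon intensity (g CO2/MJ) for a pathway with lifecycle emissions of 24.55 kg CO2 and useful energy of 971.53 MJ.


CI = CO2 * 1000 / E
= 24.55 * 1000 / 971.53
= 25.2694 g CO2/MJ

25.2694 g CO2/MJ


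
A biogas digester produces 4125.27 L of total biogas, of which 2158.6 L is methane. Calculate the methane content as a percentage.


CH4% = V_CH4 / V_total * 100
= 2158.6 / 4125.27 * 100
= 52.3263%

52.3263%


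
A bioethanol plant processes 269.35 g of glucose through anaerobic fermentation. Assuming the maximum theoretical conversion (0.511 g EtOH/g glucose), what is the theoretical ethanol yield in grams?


Theoretical ethanol yield: m_EtOH = 0.511 * m_glucose
m_EtOH = 0.511 * 269.35 = 137.6379 g

137.6379 g


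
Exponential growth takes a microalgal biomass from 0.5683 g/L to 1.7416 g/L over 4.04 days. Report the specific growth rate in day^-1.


mu = ln(X2/X1) / dt
= ln(1.7416/0.5683) / 4.04
= 0.2772 per day

0.2772 per day


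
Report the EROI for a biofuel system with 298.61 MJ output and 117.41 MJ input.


EROI = E_out / E_in
= 298.61 / 117.41
= 2.5433

2.5433


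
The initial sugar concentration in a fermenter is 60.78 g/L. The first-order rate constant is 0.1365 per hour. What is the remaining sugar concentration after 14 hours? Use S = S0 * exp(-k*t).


S = S0 * exp(-k * t)
S = 60.78 * exp(-0.1365 * 14)
S = 8.9913 g/L

8.9913 g/L


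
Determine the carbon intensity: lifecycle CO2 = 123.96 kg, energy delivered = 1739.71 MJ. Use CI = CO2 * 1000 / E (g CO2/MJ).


CI = CO2 * 1000 / E
= 123.96 * 1000 / 1739.71
= 71.2533 g CO2/MJ

71.2533 g CO2/MJ


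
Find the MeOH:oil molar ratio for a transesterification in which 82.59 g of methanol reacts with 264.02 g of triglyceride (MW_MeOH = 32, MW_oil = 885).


Molar ratio = n_MeOH / n_oil = (MeOH/32) / (oil/885) = (MeOH * 885) / (32 * oil)
= (82.59 * 885) / (32 * 264.02)
= 8.6514

8.6514


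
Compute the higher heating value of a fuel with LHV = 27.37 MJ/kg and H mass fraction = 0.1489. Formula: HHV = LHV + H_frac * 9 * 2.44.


HHV = LHV + H_frac * 9 * 2.44
= 27.37 + 0.1489 * 9 * 2.44
= 30.6398 MJ/kg

30.6398 MJ/kg


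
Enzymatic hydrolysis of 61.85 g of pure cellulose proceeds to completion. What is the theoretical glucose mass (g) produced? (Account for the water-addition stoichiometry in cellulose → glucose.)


glucose = cellulose * 180/162
= 61.85 * 180/162
= 68.7222 g

68.7222 g


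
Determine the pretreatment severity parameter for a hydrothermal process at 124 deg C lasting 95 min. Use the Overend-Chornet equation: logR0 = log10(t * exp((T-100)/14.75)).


logR0 = log10(t * exp((T - 100) / 14.75))
= log10(95 * exp((124 - 100) / 14.75))
= 2.6844

2.6844


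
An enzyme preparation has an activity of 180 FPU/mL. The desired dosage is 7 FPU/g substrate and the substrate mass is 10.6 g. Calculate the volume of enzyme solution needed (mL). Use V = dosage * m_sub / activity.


V = dosage * m_sub / activity
V = 7 * 10.6 / 180
V = 0.4122 mL

0.4122 mL


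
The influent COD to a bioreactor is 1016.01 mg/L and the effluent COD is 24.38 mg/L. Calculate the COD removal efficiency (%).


eta = (COD_in - COD_out) / COD_in * 100
= (1016.01 - 24.38) / 1016.01 * 100
= 97.6004%

97.6004%


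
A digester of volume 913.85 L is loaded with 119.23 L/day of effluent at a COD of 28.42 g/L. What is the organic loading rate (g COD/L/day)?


OLR = Q * S / V
= 119.23 * 28.42 / 913.85
= 3.7080 g/L/day

3.7080 g/L/day


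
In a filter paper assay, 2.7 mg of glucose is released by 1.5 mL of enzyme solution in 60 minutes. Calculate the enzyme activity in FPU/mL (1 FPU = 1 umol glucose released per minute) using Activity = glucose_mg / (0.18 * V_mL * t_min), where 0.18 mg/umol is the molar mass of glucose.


Activity = glucose_mg / (0.18 mg/umol * V_mL * t_min)
= 2.7 / (0.18 * 1.5 * 60)
= 0.1667 FPU/mL

0.1667 FPU/mL


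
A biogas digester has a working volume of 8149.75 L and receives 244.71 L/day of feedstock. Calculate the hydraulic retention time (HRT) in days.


HRT = V / Q
= 8149.75 / 244.71
= 33.3037 days

33.3037 days


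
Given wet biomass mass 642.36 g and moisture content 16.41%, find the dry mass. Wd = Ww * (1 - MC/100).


Wd = Ww * (1 - MC/100)
= 642.36 * (1 - 16.41/100)
= 536.9487 g

536.9487 g


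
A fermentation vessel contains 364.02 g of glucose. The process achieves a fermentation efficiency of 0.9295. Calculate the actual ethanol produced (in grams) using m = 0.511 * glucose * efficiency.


Actual ethanol: m = 0.511 * 364.02 * 0.9295
m = 172.9002 g

172.9002 g


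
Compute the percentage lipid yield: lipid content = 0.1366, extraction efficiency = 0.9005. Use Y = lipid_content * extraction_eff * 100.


Y = lipid_content * extraction_eff * 100
= 0.1366 * 0.9005 * 100
= 12.3008%

12.3008%


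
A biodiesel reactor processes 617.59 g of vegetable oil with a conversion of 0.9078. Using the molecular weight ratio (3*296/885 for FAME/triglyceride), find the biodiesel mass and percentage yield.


m_FAME = oil * conv * (3 * 296 / 885) = oil * conv * (888/885)
= 617.59 * 0.9078 * 888 / 885
= 562.5487 g
Y = m_FAME / oil * 100 = conv * (888/885) * 100
= 0.9078 * 888 / 885 * 100
= 91.09%

562.5487 g FAME; Y = 91.09%


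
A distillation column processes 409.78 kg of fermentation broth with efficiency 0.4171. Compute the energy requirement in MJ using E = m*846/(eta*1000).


E = m * 846 / (eta * 1000)
= 409.78 * 846 / (0.4171 * 1000)
= 831.1529 MJ

831.1529 MJ


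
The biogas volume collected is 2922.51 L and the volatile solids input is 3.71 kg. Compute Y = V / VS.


Y = V / VS
= 2922.51 / 3.71
= 787.7385 L/kg VS

787.7385 L/kg VS


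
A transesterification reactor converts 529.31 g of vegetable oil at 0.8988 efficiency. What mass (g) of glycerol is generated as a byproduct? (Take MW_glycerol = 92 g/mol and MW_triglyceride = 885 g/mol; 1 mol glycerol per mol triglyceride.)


glycerol = oil * conv * (92/885)
= 529.31 * 0.8988 * 92 / 885
= 49.4559 g

49.4559 g


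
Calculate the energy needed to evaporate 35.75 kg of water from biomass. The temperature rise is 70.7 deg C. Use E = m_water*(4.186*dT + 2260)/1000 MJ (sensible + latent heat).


E = m_water * (4.186 * dT + 2260) / 1000
= 35.75 * (4.186 * 70.7 + 2260) / 1000
= 91.3752 MJ

91.3752 MJ


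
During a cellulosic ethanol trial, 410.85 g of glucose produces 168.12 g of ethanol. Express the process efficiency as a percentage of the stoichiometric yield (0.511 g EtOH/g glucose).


Fermentation efficiency = (actual / (0.511 * glucose)) * 100
= (168.12 / (0.511 * 410.85)) * 100
= 80.0784%

80.0784%


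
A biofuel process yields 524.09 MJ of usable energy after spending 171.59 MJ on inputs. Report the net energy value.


NEV = E_out - E_in
= 524.09 - 171.59
= 352.5000 MJ

352.5000 MJ


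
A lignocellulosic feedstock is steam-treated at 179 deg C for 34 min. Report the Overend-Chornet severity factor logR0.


logR0 = log10(t * exp((T - 100) / 14.75))
= log10(34 * exp((179 - 100) / 14.75))
= 3.8575

3.8575


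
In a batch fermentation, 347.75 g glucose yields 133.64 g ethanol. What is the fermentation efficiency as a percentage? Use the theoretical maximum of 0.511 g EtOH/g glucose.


Fermentation efficiency = (actual / (0.511 * glucose)) * 100
= (133.64 / (0.511 * 347.75)) * 100
= 75.2053%

75.2053%


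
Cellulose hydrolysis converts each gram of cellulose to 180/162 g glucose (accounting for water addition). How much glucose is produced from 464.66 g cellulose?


glucose = cellulose * 180/162
= 464.66 * 180/162
= 516.2889 g

516.2889 g


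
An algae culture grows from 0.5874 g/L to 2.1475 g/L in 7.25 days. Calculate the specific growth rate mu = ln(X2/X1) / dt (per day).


mu = ln(X2/X1) / dt
= ln(2.1475/0.5874) / 7.25
= 0.1788 per day

0.1788 per day


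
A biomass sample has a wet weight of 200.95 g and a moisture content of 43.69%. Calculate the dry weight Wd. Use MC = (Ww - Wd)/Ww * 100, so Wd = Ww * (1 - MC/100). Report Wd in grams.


Wd = Ww * (1 - MC/100)
= 200.95 * (1 - 43.69/100)
= 113.1549 g

113.1549 g


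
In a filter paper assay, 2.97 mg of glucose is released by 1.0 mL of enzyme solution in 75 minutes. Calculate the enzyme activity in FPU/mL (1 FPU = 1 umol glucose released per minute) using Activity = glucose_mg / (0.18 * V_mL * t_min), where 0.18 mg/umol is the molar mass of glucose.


Activity = glucose_mg / (0.18 mg/umol * V_mL * t_min)
= 2.97 / (0.18 * 1.0 * 75)
= 0.2200 FPU/mL

0.2200 FPU/mL


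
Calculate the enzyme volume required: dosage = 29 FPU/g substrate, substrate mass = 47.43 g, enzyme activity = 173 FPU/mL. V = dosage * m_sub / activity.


V = dosage * m_sub / activity
V = 29 * 47.43 / 173
V = 7.9507 mL

7.9507 mL


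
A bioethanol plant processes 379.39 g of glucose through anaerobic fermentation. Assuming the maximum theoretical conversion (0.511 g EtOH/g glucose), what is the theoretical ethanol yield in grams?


Theoretical ethanol yield: m_EtOH = 0.511 * m_glucose
m_EtOH = 0.511 * 379.39 = 193.8683 g

193.8683 g


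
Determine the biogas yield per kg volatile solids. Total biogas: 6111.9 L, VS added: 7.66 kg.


Y = V / VS
= 6111.9 / 7.66
= 797.8982 L/kg VS

797.8982 L/kg VS


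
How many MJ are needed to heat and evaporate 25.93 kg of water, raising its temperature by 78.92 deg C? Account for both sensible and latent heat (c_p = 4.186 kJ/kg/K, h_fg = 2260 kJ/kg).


E = m_water * (4.186 * dT + 2260) / 1000
= 25.93 * (4.186 * 78.92 + 2260) / 1000
= 67.1680 MJ

67.1680 MJ


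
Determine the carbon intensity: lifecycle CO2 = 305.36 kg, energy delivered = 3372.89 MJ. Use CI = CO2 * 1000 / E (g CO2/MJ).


CI = CO2 * 1000 / E
= 305.36 * 1000 / 3372.89
= 90.5336 g CO2/MJ

90.5336 g CO2/MJ


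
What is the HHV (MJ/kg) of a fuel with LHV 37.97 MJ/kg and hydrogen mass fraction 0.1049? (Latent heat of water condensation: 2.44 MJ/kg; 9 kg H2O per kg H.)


HHV = LHV + H_frac * 9 * 2.44
= 37.97 + 0.1049 * 9 * 2.44
= 40.2736 MJ/kg

40.2736 MJ/kg


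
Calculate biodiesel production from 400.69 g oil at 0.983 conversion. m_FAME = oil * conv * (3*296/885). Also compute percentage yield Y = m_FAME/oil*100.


m_FAME = oil * conv * (3 * 296 / 885) = oil * conv * (888/885)
= 400.69 * 0.983 * 888 / 885
= 395.2135 g
Y = m_FAME / oil * 100 = conv * (888/885) * 100
= 0.983 * 888 / 885 * 100
= 98.63%

395.2135 g FAME; Y = 98.63%


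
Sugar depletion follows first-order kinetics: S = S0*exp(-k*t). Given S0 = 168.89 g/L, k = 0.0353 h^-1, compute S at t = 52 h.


S = S0 * exp(-k * t)
S = 168.89 * exp(-0.0353 * 52)
S = 26.9410 g/L

26.9410 g/L


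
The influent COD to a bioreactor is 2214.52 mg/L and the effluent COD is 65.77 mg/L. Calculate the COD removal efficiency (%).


eta = (COD_in - COD_out) / COD_in * 100
= (2214.52 - 65.77) / 2214.52 * 100
= 97.0301%

97.0301%


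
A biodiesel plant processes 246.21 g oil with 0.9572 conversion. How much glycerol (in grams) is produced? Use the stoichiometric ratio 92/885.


glycerol = oil * conv * (92/885)
= 246.21 * 0.9572 * 92 / 885
= 24.4993 g

24.4993 g


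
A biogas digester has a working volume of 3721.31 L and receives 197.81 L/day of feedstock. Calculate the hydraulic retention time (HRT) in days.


HRT = V / Q
= 3721.31 / 197.81
= 18.8125 days

18.8125 days


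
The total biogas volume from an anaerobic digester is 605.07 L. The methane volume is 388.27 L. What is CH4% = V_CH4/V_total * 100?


CH4% = V_CH4 / V_total * 100
= 388.27 / 605.07 * 100
= 64.1694%

64.1694%


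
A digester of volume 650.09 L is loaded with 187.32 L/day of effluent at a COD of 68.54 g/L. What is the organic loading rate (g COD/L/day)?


OLR = Q * S / V
= 187.32 * 68.54 / 650.09
= 19.7494 g/L/day

19.7494 g/L/day


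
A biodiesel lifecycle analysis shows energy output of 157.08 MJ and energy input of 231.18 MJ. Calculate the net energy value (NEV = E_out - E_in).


NEV = E_out - E_in
= 157.08 - 231.18
= -74.1000 MJ

-74.1000 MJ


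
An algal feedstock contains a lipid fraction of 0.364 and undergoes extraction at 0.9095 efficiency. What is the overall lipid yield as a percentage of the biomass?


Y = lipid_content * extraction_eff * 100
= 0.364 * 0.9095 * 100
= 33.1058%

33.1058%


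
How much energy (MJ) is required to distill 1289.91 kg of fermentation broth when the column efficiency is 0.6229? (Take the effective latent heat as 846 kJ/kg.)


E = m * 846 / (eta * 1000)
= 1289.91 * 846 / (0.6229 * 1000)
= 1751.9086 MJ

1751.9086 MJ


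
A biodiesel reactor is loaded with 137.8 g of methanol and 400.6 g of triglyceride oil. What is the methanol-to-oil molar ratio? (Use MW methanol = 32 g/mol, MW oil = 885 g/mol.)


Molar ratio = n_MeOH / n_oil = (MeOH/32) / (oil/885) = (MeOH * 885) / (32 * oil)
= (137.8 * 885) / (32 * 400.6)
= 9.5133

9.5133


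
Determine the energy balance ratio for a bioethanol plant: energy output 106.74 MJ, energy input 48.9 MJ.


EROI = E_out / E_in
= 106.74 / 48.9
= 2.1828

2.1828


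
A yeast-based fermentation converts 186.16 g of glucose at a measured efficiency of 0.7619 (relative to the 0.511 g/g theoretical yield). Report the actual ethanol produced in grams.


Actual ethanol: m = 0.511 * 186.16 * 0.7619
m = 72.4778 g

72.4778 g


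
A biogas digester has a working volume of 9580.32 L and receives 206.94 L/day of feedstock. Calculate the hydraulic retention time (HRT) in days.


HRT = V / Q
= 9580.32 / 206.94
= 46.2952 days

46.2952 days


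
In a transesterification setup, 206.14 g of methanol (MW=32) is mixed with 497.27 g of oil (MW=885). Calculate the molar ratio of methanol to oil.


Molar ratio = n_MeOH / n_oil = (MeOH/32) / (oil/885) = (MeOH * 885) / (32 * oil)
= (206.14 * 885) / (32 * 497.27)
= 11.4647

11.4647


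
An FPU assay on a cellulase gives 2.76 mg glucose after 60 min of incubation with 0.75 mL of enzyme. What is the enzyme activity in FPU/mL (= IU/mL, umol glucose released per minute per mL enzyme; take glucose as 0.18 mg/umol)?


Activity = glucose_mg / (0.18 mg/umol * V_mL * t_min)
= 2.76 / (0.18 * 0.75 * 60)
= 0.3407 FPU/mL

0.3407 FPU/mL


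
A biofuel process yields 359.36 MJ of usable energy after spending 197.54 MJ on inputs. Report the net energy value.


NEV = E_out - E_in
= 359.36 - 197.54
= 161.8200 MJ

161.8200 MJ


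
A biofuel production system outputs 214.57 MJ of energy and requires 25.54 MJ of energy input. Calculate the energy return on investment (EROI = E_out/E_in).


EROI = E_out / E_in
= 214.57 / 25.54
= 8.4013

8.4013


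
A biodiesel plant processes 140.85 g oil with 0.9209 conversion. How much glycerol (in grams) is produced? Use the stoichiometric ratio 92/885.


glycerol = oil * conv * (92/885)
= 140.85 * 0.9209 * 92 / 885
= 13.4838 g

13.4838 g


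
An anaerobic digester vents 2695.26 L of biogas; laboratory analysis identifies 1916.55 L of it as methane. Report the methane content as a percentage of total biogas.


CH4% = V_CH4 / V_total * 100
= 1916.55 / 2695.26 * 100
= 71.1082%

71.1082%


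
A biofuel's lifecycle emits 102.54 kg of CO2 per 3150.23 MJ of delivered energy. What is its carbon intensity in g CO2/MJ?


CI = CO2 * 1000 / E
= 102.54 * 1000 / 3150.23
= 32.5500 g CO2/MJ

32.5500 g CO2/MJ


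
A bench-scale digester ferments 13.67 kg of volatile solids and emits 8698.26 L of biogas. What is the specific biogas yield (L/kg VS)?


Y = V / VS
= 8698.26 / 13.67
= 636.3029 L/kg VS

636.3029 L/kg VS


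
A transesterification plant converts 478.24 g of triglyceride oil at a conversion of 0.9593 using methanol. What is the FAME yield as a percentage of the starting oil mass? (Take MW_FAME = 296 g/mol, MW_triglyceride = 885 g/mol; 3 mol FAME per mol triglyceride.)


m_FAME = oil * conv * (3 * 296 / 885) = oil * conv * (888/885)
= 478.24 * 0.9593 * 888 / 885
= 460.3308 g
Y = m_FAME / oil * 100 = conv * (888/885) * 100
= 0.9593 * 888 / 885 * 100
= 96.26%

96.26%


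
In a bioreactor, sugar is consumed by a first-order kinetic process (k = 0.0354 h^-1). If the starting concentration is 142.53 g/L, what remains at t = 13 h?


S = S0 * exp(-k * t)
S = 142.53 * exp(-0.0354 * 13)
S = 89.9589 g/L

89.9589 g/L


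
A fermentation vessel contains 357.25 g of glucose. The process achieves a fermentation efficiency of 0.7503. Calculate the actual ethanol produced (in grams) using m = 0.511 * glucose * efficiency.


Actual ethanol: m = 0.511 * 357.25 * 0.7503
m = 136.9708 g

136.9708 g


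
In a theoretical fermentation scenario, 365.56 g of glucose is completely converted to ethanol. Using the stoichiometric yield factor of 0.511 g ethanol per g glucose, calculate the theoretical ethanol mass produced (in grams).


Theoretical ethanol yield: m_EtOH = 0.511 * m_glucose
m_EtOH = 0.511 * 365.56 = 186.8012 g

186.8012 g


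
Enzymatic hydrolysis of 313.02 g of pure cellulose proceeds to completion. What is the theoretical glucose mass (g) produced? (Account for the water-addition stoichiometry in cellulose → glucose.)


glucose = cellulose * 180/162
= 313.02 * 180/162
= 347.8000 g

347.8000 g


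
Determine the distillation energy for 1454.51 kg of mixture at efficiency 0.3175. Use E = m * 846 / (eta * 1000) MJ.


E = m * 846 / (eta * 1000)
= 1454.51 * 846 / (0.3175 * 1000)
= 3875.6392 MJ

3875.6392 MJ


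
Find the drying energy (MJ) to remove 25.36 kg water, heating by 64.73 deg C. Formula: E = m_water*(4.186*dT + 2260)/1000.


E = m_water * (4.186 * dT + 2260) / 1000
= 25.36 * (4.186 * 64.73 + 2260) / 1000
= 64.1851 MJ

64.1851 MJ


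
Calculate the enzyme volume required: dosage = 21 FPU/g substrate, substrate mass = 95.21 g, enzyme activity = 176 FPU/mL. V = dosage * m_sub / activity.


V = dosage * m_sub / activity
V = 21 * 95.21 / 176
V = 11.3603 mL

11.3603 mL


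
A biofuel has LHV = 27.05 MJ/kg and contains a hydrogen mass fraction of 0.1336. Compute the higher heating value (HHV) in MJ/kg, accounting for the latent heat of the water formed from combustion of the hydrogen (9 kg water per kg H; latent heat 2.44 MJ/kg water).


HHV = LHV + H_frac * 9 * 2.44
= 27.05 + 0.1336 * 9 * 2.44
= 29.9839 MJ/kg

29.9839 MJ/kg


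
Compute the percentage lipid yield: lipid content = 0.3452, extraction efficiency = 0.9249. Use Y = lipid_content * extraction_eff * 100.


Y = lipid_content * extraction_eff * 100
= 0.3452 * 0.9249 * 100
= 31.9275%

31.9275%


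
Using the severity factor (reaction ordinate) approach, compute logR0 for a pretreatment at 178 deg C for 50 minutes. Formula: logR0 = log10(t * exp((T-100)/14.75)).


logR0 = log10(t * exp((T - 100) / 14.75))
= log10(50 * exp((178 - 100) / 14.75))
= 3.9956

3.9956


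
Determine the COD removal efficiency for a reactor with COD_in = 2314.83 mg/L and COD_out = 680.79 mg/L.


eta = (COD_in - COD_out) / COD_in * 100
= (2314.83 - 680.79) / 2314.83 * 100
= 70.5901%

70.5901%


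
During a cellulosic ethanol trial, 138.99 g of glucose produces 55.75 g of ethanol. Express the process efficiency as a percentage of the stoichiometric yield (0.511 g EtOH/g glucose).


Fermentation efficiency = (actual / (0.511 * glucose)) * 100
= (55.75 / (0.511 * 138.99)) * 100
= 78.4947%

78.4947%


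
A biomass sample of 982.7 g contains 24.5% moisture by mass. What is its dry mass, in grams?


Wd = Ww * (1 - MC/100)
= 982.7 * (1 - 24.5/100)
= 741.9385 g

741.9385 g


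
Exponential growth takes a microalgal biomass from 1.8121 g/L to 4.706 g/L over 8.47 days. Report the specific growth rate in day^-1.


mu = ln(X2/X1) / dt
= ln(4.706/1.8121) / 8.47
= 0.1127 per day

0.1127 per day


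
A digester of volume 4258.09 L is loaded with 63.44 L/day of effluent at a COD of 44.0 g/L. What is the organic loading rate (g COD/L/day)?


OLR = Q * S / V
= 63.44 * 44.0 / 4258.09
= 0.6555 g/L/day

0.6555 g/L/day


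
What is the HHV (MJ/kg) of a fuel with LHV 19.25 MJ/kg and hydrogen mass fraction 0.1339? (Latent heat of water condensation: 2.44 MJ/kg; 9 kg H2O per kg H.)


HHV = LHV + H_frac * 9 * 2.44
= 19.25 + 0.1339 * 9 * 2.44
= 22.1904 MJ/kg

22.1904 MJ/kg


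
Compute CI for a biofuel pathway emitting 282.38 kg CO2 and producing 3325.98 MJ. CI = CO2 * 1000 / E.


CI = CO2 * 1000 / E
= 282.38 * 1000 / 3325.98
= 84.9013 g CO2/MJ

84.9013 g CO2/MJ


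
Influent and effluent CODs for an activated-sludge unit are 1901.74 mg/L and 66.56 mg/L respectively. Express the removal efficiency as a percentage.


eta = (COD_in - COD_out) / COD_in * 100
= (1901.74 - 66.56) / 1901.74 * 100
= 96.5000%

96.5000%


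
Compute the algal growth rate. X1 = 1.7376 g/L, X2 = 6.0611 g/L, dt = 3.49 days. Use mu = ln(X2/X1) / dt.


mu = ln(X2/X1) / dt
= ln(6.0611/1.7376) / 3.49
= 0.3580 per day

0.3580 per day


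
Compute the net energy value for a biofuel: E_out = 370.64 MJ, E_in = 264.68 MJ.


NEV = E_out - E_in
= 370.64 - 264.68
= 105.9600 MJ

105.9600 MJ


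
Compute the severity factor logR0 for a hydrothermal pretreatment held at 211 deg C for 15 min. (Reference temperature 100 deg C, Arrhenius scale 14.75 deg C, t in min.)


logR0 = log10(t * exp((T - 100) / 14.75))
= log10(15 * exp((211 - 100) / 14.75))
= 4.4443

4.4443


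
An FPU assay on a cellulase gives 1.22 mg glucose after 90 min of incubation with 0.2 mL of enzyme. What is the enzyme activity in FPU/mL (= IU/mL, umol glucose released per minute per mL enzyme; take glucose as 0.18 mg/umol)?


Activity = glucose_mg / (0.18 mg/umol * V_mL * t_min)
= 1.22 / (0.18 * 0.2 * 90)
= 0.3765 FPU/mL

0.3765 FPU/mL


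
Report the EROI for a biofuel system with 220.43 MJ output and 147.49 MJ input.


EROI = E_out / E_in
= 220.43 / 147.49
= 1.4945

1.4945


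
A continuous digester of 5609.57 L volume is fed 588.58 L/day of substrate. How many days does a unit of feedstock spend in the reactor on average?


HRT = V / Q
= 5609.57 / 588.58
= 9.5307 days

9.5307 days


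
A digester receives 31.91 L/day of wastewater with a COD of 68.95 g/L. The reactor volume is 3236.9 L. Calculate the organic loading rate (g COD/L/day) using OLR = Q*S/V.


OLR = Q * S / V
= 31.91 * 68.95 / 3236.9
= 0.6797 g/L/day

0.6797 g/L/day


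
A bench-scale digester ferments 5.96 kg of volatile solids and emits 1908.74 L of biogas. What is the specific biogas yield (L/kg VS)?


Y = V / VS
= 1908.74 / 5.96
= 320.2584 L/kg VS

320.2584 L/kg VS


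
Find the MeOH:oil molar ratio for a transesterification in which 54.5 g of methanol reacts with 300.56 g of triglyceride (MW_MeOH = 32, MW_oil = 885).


Molar ratio = n_MeOH / n_oil = (MeOH/32) / (oil/885) = (MeOH * 885) / (32 * oil)
= (54.5 * 885) / (32 * 300.56)
= 5.0149

5.0149


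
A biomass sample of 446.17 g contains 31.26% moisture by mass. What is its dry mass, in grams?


Wd = Ww * (1 - MC/100)
= 446.17 * (1 - 31.26/100)
= 306.6973 g

306.6973 g


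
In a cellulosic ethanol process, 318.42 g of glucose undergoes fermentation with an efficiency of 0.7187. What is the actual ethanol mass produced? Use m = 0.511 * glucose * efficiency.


Actual ethanol: m = 0.511 * 318.42 * 0.7187
m = 116.9416 g

116.9416 g


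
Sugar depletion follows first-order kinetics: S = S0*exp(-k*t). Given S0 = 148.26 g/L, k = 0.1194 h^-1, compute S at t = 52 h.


S = S0 * exp(-k * t)
S = 148.26 * exp(-0.1194 * 52)
S = 0.2982 g/L

0.2982 g/L


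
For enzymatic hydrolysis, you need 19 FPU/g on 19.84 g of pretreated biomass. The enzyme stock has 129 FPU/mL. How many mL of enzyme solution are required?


V = dosage * m_sub / activity
V = 19 * 19.84 / 129
V = 2.9222 mL

2.9222 mL


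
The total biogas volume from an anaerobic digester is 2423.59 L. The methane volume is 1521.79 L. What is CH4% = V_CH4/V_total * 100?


CH4% = V_CH4 / V_total * 100
= 1521.79 / 2423.59 * 100
= 62.7907%

62.7907%


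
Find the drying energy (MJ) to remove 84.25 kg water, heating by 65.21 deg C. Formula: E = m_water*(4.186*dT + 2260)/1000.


E = m_water * (4.186 * dT + 2260) / 1000
= 84.25 * (4.186 * 65.21 + 2260) / 1000
= 213.4026 MJ

213.4026 MJ


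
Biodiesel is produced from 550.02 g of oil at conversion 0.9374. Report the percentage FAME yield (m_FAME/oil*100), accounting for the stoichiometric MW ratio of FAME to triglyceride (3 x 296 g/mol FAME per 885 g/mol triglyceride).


m_FAME = oil * conv * (3 * 296 / 885) = oil * conv * (888/885)
= 550.02 * 0.9374 * 888 / 885
= 517.3365 g
Y = m_FAME / oil * 100 = conv * (888/885) * 100
= 0.9374 * 888 / 885 * 100
= 94.06%

94.06%


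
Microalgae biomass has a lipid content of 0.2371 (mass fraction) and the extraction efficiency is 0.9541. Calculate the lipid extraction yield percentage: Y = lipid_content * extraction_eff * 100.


Y = lipid_content * extraction_eff * 100
= 0.2371 * 0.9541 * 100
= 22.6217%

22.6217%


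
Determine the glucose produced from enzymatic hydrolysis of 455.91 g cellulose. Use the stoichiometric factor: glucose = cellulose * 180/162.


glucose = cellulose * 180/162
= 455.91 * 180/162
= 506.5667 g

506.5667 g


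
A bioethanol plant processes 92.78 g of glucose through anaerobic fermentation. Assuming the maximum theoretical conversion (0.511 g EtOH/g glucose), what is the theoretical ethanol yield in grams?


Theoretical ethanol yield: m_EtOH = 0.511 * m_glucose
m_EtOH = 0.511 * 92.78 = 47.4106 g

47.4106 g


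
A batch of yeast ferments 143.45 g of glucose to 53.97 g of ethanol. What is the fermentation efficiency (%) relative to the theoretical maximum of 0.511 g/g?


Fermentation efficiency = (actual / (0.511 * glucose)) * 100
= (53.97 / (0.511 * 143.45)) * 100
= 73.6260%

73.6260%


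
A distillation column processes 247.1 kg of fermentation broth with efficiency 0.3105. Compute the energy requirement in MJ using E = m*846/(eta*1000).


E = m * 846 / (eta * 1000)
= 247.1 * 846 / (0.3105 * 1000)
= 673.2580 MJ

673.2580 MJ


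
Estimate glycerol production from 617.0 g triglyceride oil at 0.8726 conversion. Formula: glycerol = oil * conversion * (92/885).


glycerol = oil * conv * (92/885)
= 617.0 * 0.8726 * 92 / 885
= 55.9687 g

55.9687 g


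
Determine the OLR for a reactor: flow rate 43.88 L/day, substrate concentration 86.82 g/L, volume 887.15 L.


OLR = Q * S / V
= 43.88 * 86.82 / 887.15
= 4.2943 g/L/day

4.2943 g/L/day


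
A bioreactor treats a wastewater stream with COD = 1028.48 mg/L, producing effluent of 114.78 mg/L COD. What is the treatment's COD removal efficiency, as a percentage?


eta = (COD_in - COD_out) / COD_in * 100
= (1028.48 - 114.78) / 1028.48 * 100
= 88.8398%

88.8398%


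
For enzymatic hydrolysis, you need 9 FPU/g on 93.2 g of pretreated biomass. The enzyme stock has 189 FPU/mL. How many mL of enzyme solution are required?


V = dosage * m_sub / activity
V = 9 * 93.2 / 189
V = 4.4381 mL

4.4381 mL


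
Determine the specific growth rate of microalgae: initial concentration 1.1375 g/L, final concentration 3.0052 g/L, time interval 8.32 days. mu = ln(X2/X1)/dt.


mu = ln(X2/X1) / dt
= ln(3.0052/1.1375) / 8.32
= 0.1168 per day

0.1168 per day
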